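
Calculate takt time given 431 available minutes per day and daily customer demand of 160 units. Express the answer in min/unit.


Formula: Takt Time = Available Production Time / Customer Demand
Takt = 431 min/day / 160 units/day
Takt = 2.69 min/unit

2.69 min/unit


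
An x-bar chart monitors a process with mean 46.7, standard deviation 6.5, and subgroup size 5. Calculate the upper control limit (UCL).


UCL = 46.7 + 3 * 6.5 / sqrt(5)

55.42


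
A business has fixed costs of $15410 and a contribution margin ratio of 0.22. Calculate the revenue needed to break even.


Formula: BER = Fixed Costs / Contribution Margin Ratio
BER = $15410 / 0.22
BER = $70045.45 (to the nearest cent)

$70045.45


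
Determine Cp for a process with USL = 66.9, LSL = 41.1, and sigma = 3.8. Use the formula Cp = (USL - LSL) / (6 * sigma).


Cp = (66.9 - 41.1) / (6 * 3.8)

1.13


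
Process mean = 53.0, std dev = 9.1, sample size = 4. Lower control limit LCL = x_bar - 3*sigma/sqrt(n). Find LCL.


LCL = 53.0 - 3 * 9.1 / sqrt(4)

39.35


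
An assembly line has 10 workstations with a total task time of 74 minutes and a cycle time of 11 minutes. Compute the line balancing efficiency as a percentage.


Formula: Efficiency = Sum of Task Times / (N_stations * CT) * 100
Total station capacity = 10 stations * 11 min = 110 min
Efficiency = 74 / 110 * 100 = 67.3%

67.3%


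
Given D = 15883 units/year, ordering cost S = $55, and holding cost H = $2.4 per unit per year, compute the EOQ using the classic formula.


Formula: EOQ = sqrt(2 * D * S / H)
Numerator: 2 * 15883 * 55 = 1747130
2DS/H = 1747130 / 2.4 = 727970.8
EOQ = sqrt(727970.8) = 853.2 units

853.2 units


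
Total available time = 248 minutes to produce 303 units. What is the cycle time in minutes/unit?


Formula: CT = Available Time / Number of Units
CT = 248 min / 303 units
CT = 0.82 min/unit

0.82 min/unit


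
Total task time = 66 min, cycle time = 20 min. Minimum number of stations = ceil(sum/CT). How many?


Formula: N_min = ceil(Sum of Task Times / Cycle Time)
N_min = ceil(66 min / 20 min) = ceil(3.3)
N_min = 4 stations

4


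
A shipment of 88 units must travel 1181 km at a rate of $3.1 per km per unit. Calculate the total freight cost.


TC = dist * cost * units = 1181 * 3.1 * 88 = $322176.80

$322176.80


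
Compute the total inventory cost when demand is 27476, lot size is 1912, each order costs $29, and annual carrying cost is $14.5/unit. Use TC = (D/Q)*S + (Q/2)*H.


TC = 27476/1912 * 29 + 1912/2 * 14.5

$14278.74


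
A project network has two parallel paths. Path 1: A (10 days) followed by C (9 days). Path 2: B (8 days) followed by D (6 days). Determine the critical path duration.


Path 1 = 10 + 9 = 19 days
Path 2 = 8 + 6 = 14 days
Duration = max(19, 14) = 19 days

19 days


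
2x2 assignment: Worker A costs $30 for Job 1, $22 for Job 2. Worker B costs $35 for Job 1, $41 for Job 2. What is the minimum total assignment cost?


Option 1: A->1 + B->2 = $30 + $41 = $71
Option 2: A->2 + B->1 = $22 + $35 = $57
Min cost = min($71, $57) = $57

$57


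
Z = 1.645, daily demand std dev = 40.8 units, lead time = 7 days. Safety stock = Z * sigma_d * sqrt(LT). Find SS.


Formula: SS = z * sigma_d * sqrt(LT)
sqrt(LT) = sqrt(7) = 2.6458
SS = 1.645 * 40.8 * 2.6458
SS = 177.6 units

177.6 units


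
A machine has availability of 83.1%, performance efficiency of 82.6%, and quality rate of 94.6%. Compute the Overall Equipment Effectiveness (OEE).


Formula: OEE = Availability * Performance * Quality / 10000
A * P = 83.1% * 82.6% / 100 = 68.64%
OEE = 68.64% * 94.6% / 100 = 64.9%

64.9%


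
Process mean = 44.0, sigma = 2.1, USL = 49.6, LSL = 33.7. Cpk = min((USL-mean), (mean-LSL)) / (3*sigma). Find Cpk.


Cpu = (49.6 - 44.0) / (3 * 2.1) = 0.89
Cpl = (44.0 - 33.7) / (3 * 2.1) = 1.63
Cpk = min(0.89, 1.63) = 0.89

0.89


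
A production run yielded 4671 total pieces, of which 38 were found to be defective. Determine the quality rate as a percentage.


Formula: Quality Rate = Good Pieces / Total Pieces * 100
Good pieces = 4671 - 38 = 4633
QR = 4633 / 4671 * 100 = 99.2%

99.2%


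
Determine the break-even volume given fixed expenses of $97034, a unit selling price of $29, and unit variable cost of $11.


Formula: BEQ = Fixed Costs / (Price - Variable Cost)
Contribution margin = $29 - $11 = $18/unit
BEQ = ceil($97034 / $18/unit) = ceil(5390.78) = 5391 units

5391 units


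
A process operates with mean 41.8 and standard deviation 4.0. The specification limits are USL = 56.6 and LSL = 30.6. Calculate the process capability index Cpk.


Cpu = (56.6 - 41.8) / (3 * 4.0) = 1.23
Cpl = (41.8 - 30.6) / (3 * 4.0) = 0.93
Cpk = min(1.23, 0.93) = 0.93

0.93


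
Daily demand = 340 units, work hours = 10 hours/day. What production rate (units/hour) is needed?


Formula: Production Rate = Daily Demand / Available Hours
Rate = 340 units/day / 10 hours/day
Rate = 34.0 units/hour

34.0 units/hour


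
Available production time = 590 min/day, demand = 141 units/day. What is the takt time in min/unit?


Formula: Takt Time = Available Production Time / Customer Demand
Takt = 590 min/day / 141 units/day
Takt = 4.18 min/unit

4.18 min/unit


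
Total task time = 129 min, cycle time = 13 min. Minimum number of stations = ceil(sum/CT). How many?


Formula: N_min = ceil(Sum of Task Times / Cycle Time)
N_min = ceil(129 min / 13 min) = ceil(9.9231)
N_min = 10 stations

10


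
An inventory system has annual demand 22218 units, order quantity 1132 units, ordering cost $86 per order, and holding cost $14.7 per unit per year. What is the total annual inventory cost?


TC = 22218/1132 * 86 + 1132/2 * 14.7

$10008.14


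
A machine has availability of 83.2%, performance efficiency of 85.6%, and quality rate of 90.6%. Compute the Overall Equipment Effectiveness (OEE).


Formula: OEE = Availability * Performance * Quality / 10000
A * P = 83.2% * 85.6% / 100 = 71.22%
OEE = 71.22% * 90.6% / 100 = 64.5%

64.5%


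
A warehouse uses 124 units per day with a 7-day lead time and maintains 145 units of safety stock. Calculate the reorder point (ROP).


Formula: ROP = (Daily Demand * Lead Time) + Safety Stock
Demand during lead time = 124 * 7 = 868 units
ROP = 868 + 145 = 1013 units

1013 units


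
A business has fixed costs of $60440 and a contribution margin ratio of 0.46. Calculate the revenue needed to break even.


Formula: BER = Fixed Costs / Contribution Margin Ratio
BER = $60440 / 0.46
BER = $131391.30 (to the nearest cent)

$131391.30


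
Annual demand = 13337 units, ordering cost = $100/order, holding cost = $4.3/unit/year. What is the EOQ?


Formula: EOQ = sqrt(2 * D * S / H)
Numerator: 2 * 13337 * 100 = 2667400
2DS/H = 2667400 / 4.3 = 620325.6
EOQ = sqrt(620325.6) = 787.6 units

787.6 units


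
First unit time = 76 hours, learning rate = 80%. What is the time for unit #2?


Formula: T_n = T_1 * (learning_rate)^(log2(n)) where learning_rate = rate/100
Doublings = log2(2) = 1
T_n = 76 * 0.8^1
T_n = 76 * 0.8 = 60.8 hours

60.8 hours


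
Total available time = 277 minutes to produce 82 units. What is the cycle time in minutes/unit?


Formula: CT = Available Time / Number of Units
CT = 277 min / 82 units
CT = 3.38 min/unit

3.38 min/unit


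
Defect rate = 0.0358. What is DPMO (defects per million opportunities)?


DPMO = defect_rate * 1000000 = 0.0358 * 1000000

35800


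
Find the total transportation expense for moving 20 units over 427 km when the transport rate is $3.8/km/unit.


TC = dist * cost * units = 427 * 3.8 * 20 = $32452.00

$32452.00


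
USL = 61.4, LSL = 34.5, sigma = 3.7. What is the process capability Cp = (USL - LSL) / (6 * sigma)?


Cp = (61.4 - 34.5) / (6 * 3.7)

1.21


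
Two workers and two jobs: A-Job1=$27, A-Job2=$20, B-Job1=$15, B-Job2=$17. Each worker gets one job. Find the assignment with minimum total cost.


Option 1: A->1 + B->2 = $27 + $17 = $44
Option 2: A->2 + B->1 = $20 + $15 = $35
Min cost = min($44, $35) = $35

$35


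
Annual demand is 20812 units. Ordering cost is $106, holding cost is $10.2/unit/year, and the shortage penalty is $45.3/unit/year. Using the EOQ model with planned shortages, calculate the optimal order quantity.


Formula: EOQ* = sqrt(2DS/H) * sqrt((H+P)/P)
Base EOQ = sqrt(2*20812*106/10.2) = 657.7 units
Correction = sqrt((10.2+45.3)/45.3) = 1.10687
EOQ* = 657.7 * 1.10687 = 728.0 units

728.0 units


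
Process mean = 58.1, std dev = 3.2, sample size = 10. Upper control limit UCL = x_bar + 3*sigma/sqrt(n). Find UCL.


UCL = 58.1 + 3 * 3.2 / sqrt(10)

61.14


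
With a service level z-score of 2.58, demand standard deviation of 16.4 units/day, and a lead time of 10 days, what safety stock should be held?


Formula: SS = z * sigma_d * sqrt(LT)
sqrt(LT) = sqrt(10) = 3.1623
SS = 2.58 * 16.4 * 3.1623
SS = 133.8 units

133.8 units


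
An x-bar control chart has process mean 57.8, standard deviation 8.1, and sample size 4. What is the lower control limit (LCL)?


LCL = 57.8 - 3 * 8.1 / sqrt(4)

45.65


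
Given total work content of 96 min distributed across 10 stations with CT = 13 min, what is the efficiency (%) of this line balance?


Formula: Efficiency = Sum of Task Times / (N_stations * CT) * 100
Total station capacity = 10 stations * 13 min = 130 min
Efficiency = 96 / 130 * 100 = 73.8%

73.8%


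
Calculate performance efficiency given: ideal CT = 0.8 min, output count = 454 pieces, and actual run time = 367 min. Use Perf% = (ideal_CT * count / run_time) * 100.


Formula: Performance = (Ideal CT * Total Count) / Run Time * 100
Ideal output time = 0.8 * 454 = 363.2 min
Performance = 363.2 / 367 * 100 = 99.0%

99.0%


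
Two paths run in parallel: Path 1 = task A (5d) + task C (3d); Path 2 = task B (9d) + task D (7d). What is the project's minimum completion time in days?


Path 1 = 5 + 3 = 8 days
Path 2 = 9 + 7 = 16 days
Duration = max(8, 16) = 16 days

16 days


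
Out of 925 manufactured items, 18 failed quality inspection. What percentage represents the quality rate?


Formula: Quality Rate = Good Pieces / Total Pieces * 100
Good pieces = 925 - 18 = 907
QR = 907 / 925 * 100 = 98.1%

98.1%


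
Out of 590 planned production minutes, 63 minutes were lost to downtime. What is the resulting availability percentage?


Formula: Availability = (Planned Time - Downtime) / Planned Time * 100
Uptime = 590 - 63 = 527 min
Availability = 527 / 590 * 100 = 89.3%

89.3%


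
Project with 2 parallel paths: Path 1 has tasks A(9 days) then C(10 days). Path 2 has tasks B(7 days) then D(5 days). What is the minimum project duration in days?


Path 1 = 9 + 10 = 19 days
Path 2 = 7 + 5 = 12 days
Duration = max(19, 12) = 19 days

19 days


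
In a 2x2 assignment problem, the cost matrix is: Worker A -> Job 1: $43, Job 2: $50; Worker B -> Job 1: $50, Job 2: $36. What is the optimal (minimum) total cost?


Option 1: A->1 + B->2 = $43 + $36 = $79
Option 2: A->2 + B->1 = $50 + $50 = $100
Min cost = min($79, $100) = $79

$79


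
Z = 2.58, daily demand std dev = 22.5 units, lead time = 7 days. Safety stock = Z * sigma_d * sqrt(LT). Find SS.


Formula: SS = z * sigma_d * sqrt(LT)
sqrt(LT) = sqrt(7) = 2.6458
SS = 2.58 * 22.5 * 2.6458
SS = 153.6 units

153.6 units


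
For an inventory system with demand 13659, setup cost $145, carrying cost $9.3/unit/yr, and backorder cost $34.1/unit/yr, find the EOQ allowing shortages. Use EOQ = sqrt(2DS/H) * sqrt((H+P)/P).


Formula: EOQ* = sqrt(2DS/H) * sqrt((H+P)/P)
Base EOQ = sqrt(2*13659*145/9.3) = 652.63 units
Correction = sqrt((9.3+34.1)/34.1) = 1.12815
EOQ* = 652.63 * 1.12815 = 736.3 units

736.3 units


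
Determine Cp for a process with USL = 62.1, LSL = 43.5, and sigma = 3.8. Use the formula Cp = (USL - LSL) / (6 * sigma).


Cp = (62.1 - 43.5) / (6 * 3.8)

0.82


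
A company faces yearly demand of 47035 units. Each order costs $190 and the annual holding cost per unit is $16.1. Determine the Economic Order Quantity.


Formula: EOQ = sqrt(2 * D * S / H)
Numerator: 2 * 47035 * 190 = 17873300
2DS/H = 17873300 / 16.1 = 1110142.9
EOQ = sqrt(1110142.9) = 1053.6 units

1053.6 units


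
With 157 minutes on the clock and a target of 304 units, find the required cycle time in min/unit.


Formula: CT = Available Time / Number of Units
CT = 157 min / 304 units
CT = 0.52 min/unit

0.52 min/unit


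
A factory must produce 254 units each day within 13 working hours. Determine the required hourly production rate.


Formula: Production Rate = Daily Demand / Available Hours
Rate = 254 units/day / 13 hours/day
Rate = 19.5 units/hour

19.5 units/hour


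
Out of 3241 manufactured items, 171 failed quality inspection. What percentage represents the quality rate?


Formula: Quality Rate = Good Pieces / Total Pieces * 100
Good pieces = 3241 - 171 = 3070
QR = 3070 / 3241 * 100 = 94.7%

94.7%


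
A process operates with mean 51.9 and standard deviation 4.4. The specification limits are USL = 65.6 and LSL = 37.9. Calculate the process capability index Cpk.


Cpu = (65.6 - 51.9) / (3 * 4.4) = 1.04
Cpl = (51.9 - 37.9) / (3 * 4.4) = 1.06
Cpk = min(1.04, 1.06) = 1.04

1.04


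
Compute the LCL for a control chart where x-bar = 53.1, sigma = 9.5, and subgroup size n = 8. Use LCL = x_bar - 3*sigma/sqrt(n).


LCL = 53.1 - 3 * 9.5 / sqrt(8)

43.02


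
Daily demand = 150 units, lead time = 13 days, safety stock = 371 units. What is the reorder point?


Formula: ROP = (Daily Demand * Lead Time) + Safety Stock
Demand during lead time = 150 * 13 = 1950 units
ROP = 1950 + 371 = 2321 units

2321 units


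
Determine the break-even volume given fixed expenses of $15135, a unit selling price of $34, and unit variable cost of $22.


Formula: BEQ = Fixed Costs / (Price - Variable Cost)
Contribution margin = $34 - $22 = $12/unit
BEQ = ceil($15135 / $12/unit) = ceil(1261.25) = 1262 units

1262 units


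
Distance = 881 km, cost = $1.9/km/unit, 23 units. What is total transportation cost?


TC = dist * cost * units = 881 * 1.9 * 23 = $38499.70

$38499.70


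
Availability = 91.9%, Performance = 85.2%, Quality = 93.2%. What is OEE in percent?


Formula: OEE = Availability * Performance * Quality / 10000
A * P = 91.9% * 85.2% / 100 = 78.3%
OEE = 78.3% * 93.2% / 100 = 73.0%

73.0%


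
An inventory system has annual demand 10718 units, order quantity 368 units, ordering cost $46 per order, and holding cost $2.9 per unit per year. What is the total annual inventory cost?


TC = 10718/368 * 46 + 368/2 * 2.9

$1873.35


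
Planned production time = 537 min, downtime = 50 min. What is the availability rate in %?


Formula: Availability = (Planned Time - Downtime) / Planned Time * 100
Uptime = 537 - 50 = 487 min
Availability = 487 / 537 * 100 = 90.7%

90.7%


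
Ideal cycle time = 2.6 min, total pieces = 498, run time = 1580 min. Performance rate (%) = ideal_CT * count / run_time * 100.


Formula: Performance = (Ideal CT * Total Count) / Run Time * 100
Ideal output time = 2.6 * 498 = 1294.8 min
Performance = 1294.8 / 1580 * 100 = 81.9%

81.9%


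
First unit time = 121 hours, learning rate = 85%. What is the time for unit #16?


Formula: T_n = T_1 * (learning_rate)^(log2(n)) where learning_rate = rate/100
Doublings = log2(16) = 4
T_n = 121 * 0.85^4
T_n = 121 * 0.522 = 63.2 hours

63.2 hours


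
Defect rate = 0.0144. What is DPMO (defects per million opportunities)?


DPMO = defect_rate * 1000000 = 0.0144 * 1000000

14400


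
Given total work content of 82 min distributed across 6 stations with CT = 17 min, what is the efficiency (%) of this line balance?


Formula: Efficiency = Sum of Task Times / (N_stations * CT) * 100
Total station capacity = 6 stations * 17 min = 102 min
Efficiency = 82 / 102 * 100 = 80.4%

80.4%


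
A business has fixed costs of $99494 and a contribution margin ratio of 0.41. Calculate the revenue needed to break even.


Formula: BER = Fixed Costs / Contribution Margin Ratio
BER = $99494 / 0.41
BER = $242668.29 (to the nearest cent)

$242668.29


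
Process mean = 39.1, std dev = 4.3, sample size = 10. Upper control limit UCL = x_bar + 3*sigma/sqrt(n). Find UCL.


UCL = 39.1 + 3 * 4.3 / sqrt(10)

43.18


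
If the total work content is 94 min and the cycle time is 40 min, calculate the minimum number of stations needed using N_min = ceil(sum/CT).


Formula: N_min = ceil(Sum of Task Times / Cycle Time)
N_min = ceil(94 min / 40 min) = ceil(2.35)
N_min = 3 stations

3


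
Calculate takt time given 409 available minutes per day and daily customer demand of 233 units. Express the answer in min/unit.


Formula: Takt Time = Available Production Time / Customer Demand
Takt = 409 min/day / 233 units/day
Takt = 1.76 min/unit

1.76 min/unit


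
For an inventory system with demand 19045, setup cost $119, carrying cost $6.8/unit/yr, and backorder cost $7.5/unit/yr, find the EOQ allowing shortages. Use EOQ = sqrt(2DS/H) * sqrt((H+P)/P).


Formula: EOQ* = sqrt(2DS/H) * sqrt((H+P)/P)
Base EOQ = sqrt(2*19045*119/6.8) = 816.44 units
Correction = sqrt((6.8+7.5)/7.5) = 1.38082
EOQ* = 816.44 * 1.38082 = 1127.4 units

1127.4 units


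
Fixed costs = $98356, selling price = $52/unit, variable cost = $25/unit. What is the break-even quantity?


Formula: BEQ = Fixed Costs / (Price - Variable Cost)
Contribution margin = $52 - $25 = $27/unit
BEQ = ceil($98356 / $27/unit) = ceil(3642.81) = 3643 units

3643 units


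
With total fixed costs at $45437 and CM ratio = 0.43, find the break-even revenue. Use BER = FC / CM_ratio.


Formula: BER = Fixed Costs / Contribution Margin Ratio
BER = $45437 / 0.43
BER = $105667.44 (to the nearest cent)

$105667.44


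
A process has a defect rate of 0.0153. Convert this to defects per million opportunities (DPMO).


DPMO = defect_rate * 1000000 = 0.0153 * 1000000

15300


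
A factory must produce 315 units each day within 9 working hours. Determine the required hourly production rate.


Formula: Production Rate = Daily Demand / Available Hours
Rate = 315 units/day / 9 hours/day
Rate = 35.0 units/hour

35.0 units/hour


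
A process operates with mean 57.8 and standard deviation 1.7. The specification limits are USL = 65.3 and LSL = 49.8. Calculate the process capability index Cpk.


Cpu = (65.3 - 57.8) / (3 * 1.7) = 1.47
Cpl = (57.8 - 49.8) / (3 * 1.7) = 1.57
Cpk = min(1.47, 1.57) = 1.47

1.47


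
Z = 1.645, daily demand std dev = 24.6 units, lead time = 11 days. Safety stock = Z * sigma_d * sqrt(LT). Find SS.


Formula: SS = z * sigma_d * sqrt(LT)
sqrt(LT) = sqrt(11) = 3.3166
SS = 1.645 * 24.6 * 3.3166
SS = 134.2 units

134.2 units


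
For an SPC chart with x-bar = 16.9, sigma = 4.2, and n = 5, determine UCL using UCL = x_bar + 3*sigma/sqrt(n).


UCL = 16.9 + 3 * 4.2 / sqrt(5)

22.53


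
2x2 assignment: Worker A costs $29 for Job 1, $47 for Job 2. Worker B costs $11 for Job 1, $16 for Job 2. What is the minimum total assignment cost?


Option 1: A->1 + B->2 = $29 + $16 = $45
Option 2: A->2 + B->1 = $47 + $11 = $58
Min cost = min($45, $58) = $45

$45


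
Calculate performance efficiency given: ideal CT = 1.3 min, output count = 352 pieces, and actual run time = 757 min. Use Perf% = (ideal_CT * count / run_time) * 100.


Formula: Performance = (Ideal CT * Total Count) / Run Time * 100
Ideal output time = 1.3 * 352 = 457.6 min
Performance = 457.6 / 757 * 100 = 60.4%

60.4%


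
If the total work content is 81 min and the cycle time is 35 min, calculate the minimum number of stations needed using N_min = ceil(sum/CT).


Formula: N_min = ceil(Sum of Task Times / Cycle Time)
N_min = ceil(81 min / 35 min) = ceil(2.3143)
N_min = 3 stations

3


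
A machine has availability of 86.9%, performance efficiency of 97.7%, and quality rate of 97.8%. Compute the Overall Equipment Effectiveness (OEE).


Formula: OEE = Availability * Performance * Quality / 10000
A * P = 86.9% * 97.7% / 100 = 84.9%
OEE = 84.9% * 97.8% / 100 = 83.0%

83.0%


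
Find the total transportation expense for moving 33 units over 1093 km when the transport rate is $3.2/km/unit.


TC = dist * cost * units = 1093 * 3.2 * 33 = $115420.80

$115420.80


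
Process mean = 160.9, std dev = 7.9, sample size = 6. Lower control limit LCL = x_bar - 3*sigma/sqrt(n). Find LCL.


LCL = 160.9 - 3 * 7.9 / sqrt(6)

151.22


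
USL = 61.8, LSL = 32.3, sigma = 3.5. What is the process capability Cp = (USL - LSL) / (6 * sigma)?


Cp = (61.8 - 32.3) / (6 * 3.5)

1.4


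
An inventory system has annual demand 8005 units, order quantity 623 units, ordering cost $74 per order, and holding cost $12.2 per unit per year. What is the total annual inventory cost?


TC = 8005/623 * 74 + 623/2 * 12.2

$4751.13


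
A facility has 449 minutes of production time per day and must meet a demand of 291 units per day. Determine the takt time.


Formula: Takt Time = Available Production Time / Customer Demand
Takt = 449 min/day / 291 units/day
Takt = 1.54 min/unit

1.54 min/unit


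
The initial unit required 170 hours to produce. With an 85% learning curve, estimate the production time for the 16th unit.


Formula: T_n = T_1 * (learning_rate)^(log2(n)) where learning_rate = rate/100
Doublings = log2(16) = 4
T_n = 170 * 0.85^4
T_n = 170 * 0.522 = 88.7 hours

88.7 hours


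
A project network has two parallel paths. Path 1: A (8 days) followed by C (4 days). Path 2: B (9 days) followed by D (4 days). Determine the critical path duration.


Path 1 = 8 + 4 = 12 days
Path 2 = 9 + 4 = 13 days
Duration = max(12, 13) = 13 days

13 days


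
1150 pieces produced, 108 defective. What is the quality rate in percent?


Formula: Quality Rate = Good Pieces / Total Pieces * 100
Good pieces = 1150 - 108 = 1042
QR = 1042 / 1150 * 100 = 90.6%

90.6%


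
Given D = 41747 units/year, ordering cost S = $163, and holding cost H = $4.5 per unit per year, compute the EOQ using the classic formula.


Formula: EOQ = sqrt(2 * D * S / H)
Numerator: 2 * 41747 * 163 = 13609522
2DS/H = 13609522 / 4.5 = 3024338.2
EOQ = sqrt(3024338.2) = 1739.1 units

1739.1 units


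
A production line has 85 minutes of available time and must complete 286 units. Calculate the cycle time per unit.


Formula: CT = Available Time / Number of Units
CT = 85 min / 286 units
CT = 0.3 min/unit

0.3 min/unit


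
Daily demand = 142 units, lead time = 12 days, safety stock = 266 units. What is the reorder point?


Formula: ROP = (Daily Demand * Lead Time) + Safety Stock
Demand during lead time = 142 * 12 = 1704 units
ROP = 1704 + 266 = 1970 units

1970 units


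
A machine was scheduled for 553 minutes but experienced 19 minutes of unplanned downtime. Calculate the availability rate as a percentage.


Formula: Availability = (Planned Time - Downtime) / Planned Time * 100
Uptime = 553 - 19 = 534 min
Availability = 534 / 553 * 100 = 96.6%

96.6%


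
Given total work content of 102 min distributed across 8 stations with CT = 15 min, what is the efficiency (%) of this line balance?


Formula: Efficiency = Sum of Task Times / (N_stations * CT) * 100
Total station capacity = 8 stations * 15 min = 120 min
Efficiency = 102 / 120 * 100 = 85.0%

85.0%


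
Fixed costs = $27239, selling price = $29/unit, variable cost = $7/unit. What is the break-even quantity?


Formula: BEQ = Fixed Costs / (Price - Variable Cost)
Contribution margin = $29 - $7 = $22/unit
BEQ = ceil($27239 / $22/unit) = ceil(1238.14) = 1239 units

1239 units


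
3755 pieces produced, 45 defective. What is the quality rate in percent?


Formula: Quality Rate = Good Pieces / Total Pieces * 100
Good pieces = 3755 - 45 = 3710
QR = 3710 / 3755 * 100 = 98.8%

98.8%


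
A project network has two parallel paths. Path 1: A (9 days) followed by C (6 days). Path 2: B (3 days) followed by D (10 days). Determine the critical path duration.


Path 1 = 9 + 6 = 15 days
Path 2 = 3 + 10 = 13 days
Duration = max(15, 13) = 15 days

15 days


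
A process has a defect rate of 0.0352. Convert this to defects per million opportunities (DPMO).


DPMO = defect_rate * 1000000 = 0.0352 * 1000000

35200


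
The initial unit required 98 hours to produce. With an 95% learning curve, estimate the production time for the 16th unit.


Formula: T_n = T_1 * (learning_rate)^(log2(n)) where learning_rate = rate/100
Doublings = log2(16) = 4
T_n = 98 * 0.95^4
T_n = 98 * 0.8145 = 79.8 hours

79.8 hours


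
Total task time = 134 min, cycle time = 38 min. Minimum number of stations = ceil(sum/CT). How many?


Formula: N_min = ceil(Sum of Task Times / Cycle Time)
N_min = ceil(134 min / 38 min) = ceil(3.5263)
N_min = 4 stations

4


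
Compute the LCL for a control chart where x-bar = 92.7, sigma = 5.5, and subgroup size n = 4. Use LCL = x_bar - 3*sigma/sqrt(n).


LCL = 92.7 - 3 * 5.5 / sqrt(4)

84.45


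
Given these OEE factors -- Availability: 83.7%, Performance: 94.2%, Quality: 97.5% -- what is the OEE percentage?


Formula: OEE = Availability * Performance * Quality / 10000
A * P = 83.7% * 94.2% / 100 = 78.85%
OEE = 78.85% * 97.5% / 100 = 76.9%

76.9%


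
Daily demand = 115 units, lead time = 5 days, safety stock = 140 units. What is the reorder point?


Formula: ROP = (Daily Demand * Lead Time) + Safety Stock
Demand during lead time = 115 * 5 = 575 units
ROP = 575 + 140 = 715 units

715 units


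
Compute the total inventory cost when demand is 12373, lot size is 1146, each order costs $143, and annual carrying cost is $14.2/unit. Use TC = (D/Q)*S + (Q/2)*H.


TC = 12373/1146 * 143 + 1146/2 * 14.2

$9680.53


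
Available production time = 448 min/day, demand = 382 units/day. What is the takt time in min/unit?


Formula: Takt Time = Available Production Time / Customer Demand
Takt = 448 min/day / 382 units/day
Takt = 1.17 min/unit

1.17 min/unit


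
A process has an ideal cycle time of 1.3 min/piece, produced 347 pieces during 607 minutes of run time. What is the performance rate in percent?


Formula: Performance = (Ideal CT * Total Count) / Run Time * 100
Ideal output time = 1.3 * 347 = 451.1 min
Performance = 451.1 / 607 * 100 = 74.3%

74.3%


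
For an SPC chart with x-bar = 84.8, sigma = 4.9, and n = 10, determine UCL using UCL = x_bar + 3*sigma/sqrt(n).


UCL = 84.8 + 3 * 4.9 / sqrt(10)

89.45


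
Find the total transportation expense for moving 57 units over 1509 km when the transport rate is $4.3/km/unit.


TC = dist * cost * units = 1509 * 4.3 * 57 = $369855.90

$369855.90


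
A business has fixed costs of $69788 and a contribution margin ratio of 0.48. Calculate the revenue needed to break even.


Formula: BER = Fixed Costs / Contribution Margin Ratio
BER = $69788 / 0.48
BER = $145391.67 (to the nearest cent)

$145391.67


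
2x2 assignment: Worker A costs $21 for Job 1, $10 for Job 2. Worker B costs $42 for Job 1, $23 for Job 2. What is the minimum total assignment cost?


Option 1: A->1 + B->2 = $21 + $23 = $44
Option 2: A->2 + B->1 = $10 + $42 = $52
Min cost = min($44, $52) = $44

$44


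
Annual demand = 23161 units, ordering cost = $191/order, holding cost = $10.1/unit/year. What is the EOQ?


Formula: EOQ = sqrt(2 * D * S / H)
Numerator: 2 * 23161 * 191 = 8847502
2DS/H = 8847502 / 10.1 = 875990.3
EOQ = sqrt(875990.3) = 935.9 units

935.9 units


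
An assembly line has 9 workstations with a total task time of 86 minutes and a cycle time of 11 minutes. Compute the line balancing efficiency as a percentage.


Formula: Efficiency = Sum of Task Times / (N_stations * CT) * 100
Total station capacity = 9 stations * 11 min = 99 min
Efficiency = 86 / 99 * 100 = 86.9%

86.9%


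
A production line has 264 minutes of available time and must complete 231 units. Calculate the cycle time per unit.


Formula: CT = Available Time / Number of Units
CT = 264 min / 231 units
CT = 1.14 min/unit

1.14 min/unit


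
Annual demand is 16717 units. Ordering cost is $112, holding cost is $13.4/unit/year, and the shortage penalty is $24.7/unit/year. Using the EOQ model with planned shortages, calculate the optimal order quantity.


Formula: EOQ* = sqrt(2DS/H) * sqrt((H+P)/P)
Base EOQ = sqrt(2*16717*112/13.4) = 528.63 units
Correction = sqrt((13.4+24.7)/24.7) = 1.24198
EOQ* = 528.63 * 1.24198 = 656.5 units

656.5 units


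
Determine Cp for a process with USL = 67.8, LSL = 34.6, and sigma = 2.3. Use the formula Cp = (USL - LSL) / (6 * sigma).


Cp = (67.8 - 34.6) / (6 * 2.3)

2.41


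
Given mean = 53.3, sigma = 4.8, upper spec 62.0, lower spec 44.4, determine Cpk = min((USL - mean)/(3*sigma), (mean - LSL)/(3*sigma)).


Cpu = (62.0 - 53.3) / (3 * 4.8) = 0.6
Cpl = (53.3 - 44.4) / (3 * 4.8) = 0.62
Cpk = min(0.6, 0.62) = 0.6

0.6


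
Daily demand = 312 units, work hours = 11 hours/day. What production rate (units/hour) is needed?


Formula: Production Rate = Daily Demand / Available Hours
Rate = 312 units/day / 11 hours/day
Rate = 28.4 units/hour

28.4 units/hour


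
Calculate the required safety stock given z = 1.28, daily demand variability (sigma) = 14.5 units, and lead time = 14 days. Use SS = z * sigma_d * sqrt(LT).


Formula: SS = z * sigma_d * sqrt(LT)
sqrt(LT) = sqrt(14) = 3.7417
SS = 1.28 * 14.5 * 3.7417
SS = 69.4 units

69.4 units


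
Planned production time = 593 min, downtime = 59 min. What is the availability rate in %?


Formula: Availability = (Planned Time - Downtime) / Planned Time * 100
Uptime = 593 - 59 = 534 min
Availability = 534 / 593 * 100 = 90.1%

90.1%


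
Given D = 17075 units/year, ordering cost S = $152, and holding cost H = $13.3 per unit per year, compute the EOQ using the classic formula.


Formula: EOQ = sqrt(2 * D * S / H)
Numerator: 2 * 17075 * 152 = 5190800
2DS/H = 5190800 / 13.3 = 390285.7
EOQ = sqrt(390285.7) = 624.7 units

624.7 units


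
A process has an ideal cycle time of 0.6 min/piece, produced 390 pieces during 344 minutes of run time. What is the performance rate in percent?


Formula: Performance = (Ideal CT * Total Count) / Run Time * 100
Ideal output time = 0.6 * 390 = 234.0 min
Performance = 234.0 / 344 * 100 = 68.0%

68.0%


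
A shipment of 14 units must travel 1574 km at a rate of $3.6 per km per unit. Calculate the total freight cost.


TC = dist * cost * units = 1574 * 3.6 * 14 = $79329.60

$79329.60


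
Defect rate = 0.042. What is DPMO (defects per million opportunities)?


DPMO = defect_rate * 1000000 = 0.042 * 1000000

42000


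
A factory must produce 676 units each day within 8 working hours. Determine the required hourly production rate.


Formula: Production Rate = Daily Demand / Available Hours
Rate = 676 units/day / 8 hours/day
Rate = 84.5 units/hour

84.5 units/hour


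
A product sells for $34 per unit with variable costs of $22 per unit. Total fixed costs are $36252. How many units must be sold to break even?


Formula: BEQ = Fixed Costs / (Price - Variable Cost)
Contribution margin = $34 - $22 = $12/unit
BEQ = ceil($36252 / $12/unit) = ceil(3021.0) = 3021 units

3021 units


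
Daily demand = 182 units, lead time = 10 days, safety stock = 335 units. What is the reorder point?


Formula: ROP = (Daily Demand * Lead Time) + Safety Stock
Demand during lead time = 182 * 10 = 1820 units
ROP = 1820 + 335 = 2155 units

2155 units


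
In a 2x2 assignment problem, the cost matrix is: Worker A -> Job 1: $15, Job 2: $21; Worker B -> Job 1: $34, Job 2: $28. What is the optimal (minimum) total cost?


Option 1: A->1 + B->2 = $15 + $28 = $43
Option 2: A->2 + B->1 = $21 + $34 = $55
Min cost = min($43, $55) = $43

$43


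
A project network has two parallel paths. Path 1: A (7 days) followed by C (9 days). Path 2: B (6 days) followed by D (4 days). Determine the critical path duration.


Path 1 = 7 + 9 = 16 days
Path 2 = 6 + 4 = 10 days
Duration = max(16, 10) = 16 days

16 days


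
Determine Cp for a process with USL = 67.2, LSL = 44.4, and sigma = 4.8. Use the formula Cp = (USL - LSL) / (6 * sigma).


Cp = (67.2 - 44.4) / (6 * 4.8)

0.79


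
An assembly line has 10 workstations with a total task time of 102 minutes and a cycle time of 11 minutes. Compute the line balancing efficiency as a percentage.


Formula: Efficiency = Sum of Task Times / (N_stations * CT) * 100
Total station capacity = 10 stations * 11 min = 110 min
Efficiency = 102 / 110 * 100 = 92.7%

92.7%


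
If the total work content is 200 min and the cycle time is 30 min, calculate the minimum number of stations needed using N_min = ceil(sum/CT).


Formula: N_min = ceil(Sum of Task Times / Cycle Time)
N_min = ceil(200 min / 30 min) = ceil(6.6667)
N_min = 7 stations

7


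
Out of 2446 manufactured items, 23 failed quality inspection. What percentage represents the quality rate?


Formula: Quality Rate = Good Pieces / Total Pieces * 100
Good pieces = 2446 - 23 = 2423
QR = 2423 / 2446 * 100 = 99.1%

99.1%


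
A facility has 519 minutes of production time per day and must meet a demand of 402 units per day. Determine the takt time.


Formula: Takt Time = Available Production Time / Customer Demand
Takt = 519 min/day / 402 units/day
Takt = 1.29 min/unit

1.29 min/unit


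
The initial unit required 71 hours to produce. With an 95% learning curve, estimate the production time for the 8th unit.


Formula: T_n = T_1 * (learning_rate)^(log2(n)) where learning_rate = rate/100
Doublings = log2(8) = 3
T_n = 71 * 0.95^3
T_n = 71 * 0.8574 = 60.9 hours

60.9 hours


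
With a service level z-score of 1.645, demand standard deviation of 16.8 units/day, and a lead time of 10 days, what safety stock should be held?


Formula: SS = z * sigma_d * sqrt(LT)
sqrt(LT) = sqrt(10) = 3.1623
SS = 1.645 * 16.8 * 3.1623
SS = 87.4 units

87.4 units


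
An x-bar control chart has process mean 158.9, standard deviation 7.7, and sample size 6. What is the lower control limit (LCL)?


LCL = 158.9 - 3 * 7.7 / sqrt(6)

149.47


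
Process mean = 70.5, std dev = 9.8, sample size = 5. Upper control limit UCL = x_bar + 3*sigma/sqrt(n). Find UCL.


UCL = 70.5 + 3 * 9.8 / sqrt(5)

83.65


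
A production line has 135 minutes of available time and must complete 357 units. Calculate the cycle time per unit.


Formula: CT = Available Time / Number of Units
CT = 135 min / 357 units
CT = 0.38 min/unit

0.38 min/unit


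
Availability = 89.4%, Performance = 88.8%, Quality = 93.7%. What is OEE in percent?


Formula: OEE = Availability * Performance * Quality / 10000
A * P = 89.4% * 88.8% / 100 = 79.39%
OEE = 79.39% * 93.7% / 100 = 74.4%

74.4%


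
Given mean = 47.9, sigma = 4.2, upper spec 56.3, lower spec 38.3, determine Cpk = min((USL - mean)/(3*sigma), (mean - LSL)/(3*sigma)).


Cpu = (56.3 - 47.9) / (3 * 4.2) = 0.67
Cpl = (47.9 - 38.3) / (3 * 4.2) = 0.76
Cpk = min(0.67, 0.76) = 0.67

0.67


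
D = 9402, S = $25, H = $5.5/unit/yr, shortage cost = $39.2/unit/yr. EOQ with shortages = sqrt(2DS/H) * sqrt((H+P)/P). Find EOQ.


Formula: EOQ* = sqrt(2DS/H) * sqrt((H+P)/P)
Base EOQ = sqrt(2*9402*25/5.5) = 292.36 units
Correction = sqrt((5.5+39.2)/39.2) = 1.06785
EOQ* = 292.36 * 1.06785 = 312.2 units

312.2 units


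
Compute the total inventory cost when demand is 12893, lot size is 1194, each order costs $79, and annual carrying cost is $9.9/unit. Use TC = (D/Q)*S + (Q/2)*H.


TC = 12893/1194 * 79 + 1194/2 * 9.9

$6763.35


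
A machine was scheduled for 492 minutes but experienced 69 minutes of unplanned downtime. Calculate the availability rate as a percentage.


Formula: Availability = (Planned Time - Downtime) / Planned Time * 100
Uptime = 492 - 69 = 423 min
Availability = 423 / 492 * 100 = 86.0%

86.0%


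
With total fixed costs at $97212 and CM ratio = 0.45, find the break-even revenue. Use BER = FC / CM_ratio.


Formula: BER = Fixed Costs / Contribution Margin Ratio
BER = $97212 / 0.45
BER = $216026.67 (to the nearest cent)

$216026.67


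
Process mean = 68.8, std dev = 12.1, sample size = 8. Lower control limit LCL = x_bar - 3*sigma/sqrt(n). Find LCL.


LCL = 68.8 - 3 * 12.1 / sqrt(8)

55.97


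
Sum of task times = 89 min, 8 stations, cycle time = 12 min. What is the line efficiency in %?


Formula: Efficiency = Sum of Task Times / (N_stations * CT) * 100
Total station capacity = 8 stations * 12 min = 96 min
Efficiency = 89 / 96 * 100 = 92.7%

92.7%


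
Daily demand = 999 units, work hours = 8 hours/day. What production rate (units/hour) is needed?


Formula: Production Rate = Daily Demand / Available Hours
Rate = 999 units/day / 8 hours/day
Rate = 124.9 units/hour

124.9 units/hour


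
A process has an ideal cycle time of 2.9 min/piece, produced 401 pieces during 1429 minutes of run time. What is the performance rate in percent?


Formula: Performance = (Ideal CT * Total Count) / Run Time * 100
Ideal output time = 2.9 * 401 = 1162.9 min
Performance = 1162.9 / 1429 * 100 = 81.4%

81.4%


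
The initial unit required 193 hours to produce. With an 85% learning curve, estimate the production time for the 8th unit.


Formula: T_n = T_1 * (learning_rate)^(log2(n)) where learning_rate = rate/100
Doublings = log2(8) = 3
T_n = 193 * 0.85^3
T_n = 193 * 0.6141 = 118.5 hours

118.5 hours


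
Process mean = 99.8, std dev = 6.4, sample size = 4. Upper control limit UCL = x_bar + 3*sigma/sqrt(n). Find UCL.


UCL = 99.8 + 3 * 6.4 / sqrt(4)

109.4


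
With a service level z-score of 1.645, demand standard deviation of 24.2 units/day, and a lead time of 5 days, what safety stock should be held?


Formula: SS = z * sigma_d * sqrt(LT)
sqrt(LT) = sqrt(5) = 2.2361
SS = 1.645 * 24.2 * 2.2361
SS = 89.0 units

89.0 units


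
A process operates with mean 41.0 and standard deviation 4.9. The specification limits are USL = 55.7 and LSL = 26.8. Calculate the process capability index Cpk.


Cpu = (55.7 - 41.0) / (3 * 4.9) = 1.0
Cpl = (41.0 - 26.8) / (3 * 4.9) = 0.97
Cpk = min(1.0, 0.97) = 0.97

0.97


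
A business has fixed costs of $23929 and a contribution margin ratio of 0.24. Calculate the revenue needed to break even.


Formula: BER = Fixed Costs / Contribution Margin Ratio
BER = $23929 / 0.24
BER = $99704.17 (to the nearest cent)

$99704.17


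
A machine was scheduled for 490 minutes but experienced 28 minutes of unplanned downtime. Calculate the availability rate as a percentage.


Formula: Availability = (Planned Time - Downtime) / Planned Time * 100
Uptime = 490 - 28 = 462 min
Availability = 462 / 490 * 100 = 94.3%

94.3%


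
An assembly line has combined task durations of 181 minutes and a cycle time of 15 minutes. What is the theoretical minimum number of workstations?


Formula: N_min = ceil(Sum of Task Times / Cycle Time)
N_min = ceil(181 min / 15 min) = ceil(12.0667)
N_min = 13 stations

13


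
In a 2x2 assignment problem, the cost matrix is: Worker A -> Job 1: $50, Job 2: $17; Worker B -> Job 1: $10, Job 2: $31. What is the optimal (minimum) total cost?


Option 1: A->1 + B->2 = $50 + $31 = $81
Option 2: A->2 + B->1 = $17 + $10 = $27
Min cost = min($81, $27) = $27

$27


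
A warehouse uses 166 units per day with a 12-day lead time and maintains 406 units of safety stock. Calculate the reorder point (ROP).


Formula: ROP = (Daily Demand * Lead Time) + Safety Stock
Demand during lead time = 166 * 12 = 1992 units
ROP = 1992 + 406 = 2398 units

2398 units


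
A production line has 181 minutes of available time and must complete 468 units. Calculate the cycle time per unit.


Formula: CT = Available Time / Number of Units
CT = 181 min / 468 units
CT = 0.39 min/unit

0.39 min/unit


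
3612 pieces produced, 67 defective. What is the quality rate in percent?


Formula: Quality Rate = Good Pieces / Total Pieces * 100
Good pieces = 3612 - 67 = 3545
QR = 3545 / 3612 * 100 = 98.1%

98.1%
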